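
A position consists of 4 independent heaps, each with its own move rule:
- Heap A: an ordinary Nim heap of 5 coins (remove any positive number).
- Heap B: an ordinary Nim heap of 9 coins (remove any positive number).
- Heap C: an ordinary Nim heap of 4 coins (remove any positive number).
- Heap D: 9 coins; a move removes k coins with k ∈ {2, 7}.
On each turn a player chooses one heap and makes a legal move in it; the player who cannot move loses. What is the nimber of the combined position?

Heap A is a plain Nim heap of size 5, so its Grundy value is 5.
Heap B is a plain Nim heap of size 9, so its Grundy value is 9.
Heap C is a plain Nim heap of size 4, so its Grundy value is 4.
Build the Grundy sequence for heap D with g(k) = mex{g(k−s) : s ∈ {2, 7}, s ≤ k}:
k:     0  1  2  3  4  5  6  7  8  9
g(k):  0  0  1  1  0  0  1  1  2  0
So g(9) = 0.
By the Sprague-Grundy theorem, the Grundy value of a sum of independent games is the XOR of the component values.
Combined value = 5 ⊕ 9 ⊕ 4 ⊕ 0 = 8.

8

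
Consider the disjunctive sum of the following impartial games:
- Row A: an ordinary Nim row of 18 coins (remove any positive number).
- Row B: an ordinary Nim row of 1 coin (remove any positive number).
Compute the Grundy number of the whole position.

19

Row A is a plain Nim row of size 18, so its Grundy value is 18.
Row B is a plain Nim row of size 1, so its Grundy value is 1.
The value of a disjunctive sum is the nim-sum of the parts.
Combined value = 18 XOR 1 = 19.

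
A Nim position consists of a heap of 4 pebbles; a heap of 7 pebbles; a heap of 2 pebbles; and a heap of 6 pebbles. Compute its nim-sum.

7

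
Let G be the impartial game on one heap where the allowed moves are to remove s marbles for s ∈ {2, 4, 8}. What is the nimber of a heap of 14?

Build the Grundy sequence with g(k) = mex{g(k−s) : s ∈ {2, 4, 8}, s ≤ k}:
g(0) = mex{} = 0
g(1) = mex{} = 0
g(2) = mex{0} = 1
g(3) = mex{0} = 1
g(4) = mex{0,1} = 2
g(5) = mex{0,1} = 2
g(6) = mex{1,2} = 0
g(7) = mex{1,2} = 0
g(8) = mex{0,2} = 1
g(9) = mex{0,2} = 1
g(10) = mex{0,1} = 2
g(11) = mex{0,1} = 2
g(12) = mex{1,2} = 0
g(13) = mex{1,2} = 0
g(14) = mex{0,2} = 1
So g(14) = 1.

1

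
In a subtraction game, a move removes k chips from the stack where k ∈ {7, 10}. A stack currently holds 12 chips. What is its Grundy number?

Build the Grundy sequence with g(k) = mex{g(k−s) : s ∈ {7, 10}, s ≤ k}:
k:     0  1  2  3  4  5  6  7  8  9 10 11 12
g(k):  0  0  0  0  0  0  0  1  1  1  1  1  1
So g(12) = 1.

1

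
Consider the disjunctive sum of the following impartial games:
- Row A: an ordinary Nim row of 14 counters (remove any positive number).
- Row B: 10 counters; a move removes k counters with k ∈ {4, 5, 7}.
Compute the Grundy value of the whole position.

Row A is a plain Nim row of size 14, so its Grundy value is 14.
Grundy values for row B (subtraction set {4, 5, 7}):
k:     0  1  2  3  4  5  6  7  8  9 10
g(k):  0  0  0  0  1  1  1  1  2  2  2
So g(10) = 2.
The value of a disjunctive sum is the nim-sum of the parts.
Combined value = 14 ⊕ 2 = 12.

12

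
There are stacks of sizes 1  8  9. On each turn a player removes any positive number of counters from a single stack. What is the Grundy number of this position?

Compute the nim-sum pairwise:
1 XOR 8 = 9
9 XOR 9 = 0

0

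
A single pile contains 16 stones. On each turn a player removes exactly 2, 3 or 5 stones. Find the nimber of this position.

1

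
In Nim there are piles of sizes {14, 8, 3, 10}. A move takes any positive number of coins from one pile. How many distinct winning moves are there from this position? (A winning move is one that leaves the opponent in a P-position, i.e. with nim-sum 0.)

Compute the nim-sum pairwise:
14 ^ 8 = 6
6 ^ 3 = 5
5 ^ 10 = 15
The overall nim-sum is X = 15. A pile of size p has a winning move iff p XOR X < p (reduce it to p XOR X).
  14: 14 XOR 15 = 1 < 14 — winning move (to 1).
  8: 8 XOR 15 = 7 < 8 — winning move (to 7).
  3: 3 XOR 15 = 12 ≥ 3 — no move.
  10: 10 XOR 15 = 5 < 10 — winning move (to 5).
That gives 3 winning moves.

3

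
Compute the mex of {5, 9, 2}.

0 is not in the set, so the mex is 0.

0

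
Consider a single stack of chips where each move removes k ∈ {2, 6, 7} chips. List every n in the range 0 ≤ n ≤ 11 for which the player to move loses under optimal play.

Compute g(0), g(1), … for moves {2, 6, 7}:
g(0) = mex{} = 0
g(1) = mex{} = 0
g(2) = mex{0} = 1
g(3) = mex{0} = 1
g(4) = mex{1} = 0
g(5) = mex{1} = 0
g(6) = mex{0} = 1
g(7) = mex{0} = 1
g(8) = mex{0,1} = 2
g(9) = mex{1} = 0
g(10) = mex{0,1,2} = 3
g(11) = mex{0} = 1
The P-positions (g = 0) in 0..11 are 0, 1, 4, 5, 9.

0, 1, 4, 5, 9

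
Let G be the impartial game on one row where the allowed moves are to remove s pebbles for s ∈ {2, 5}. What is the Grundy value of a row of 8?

Grundy values for subtraction set {2, 5}:
k:     0  1  2  3  4  5  6  7  8
g(k):  0  0  1  1  0  2  1  0  0
So g(8) = 0.

0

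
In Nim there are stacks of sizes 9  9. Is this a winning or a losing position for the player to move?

Nim-sum: 9 ⊕ 9 = 0.
The nim-sum is 0, so this is a P-position: the player to move is in a losing position under optimal play.

Losing position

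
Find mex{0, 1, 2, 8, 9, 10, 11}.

3

The values 0, 1, 2 are all present; 3 is the first non-negative integer missing from the set.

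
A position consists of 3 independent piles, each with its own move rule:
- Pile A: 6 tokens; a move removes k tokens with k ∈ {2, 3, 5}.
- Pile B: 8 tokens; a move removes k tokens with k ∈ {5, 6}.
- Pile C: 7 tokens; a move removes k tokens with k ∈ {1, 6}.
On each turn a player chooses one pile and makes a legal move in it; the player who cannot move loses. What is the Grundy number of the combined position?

Build the Grundy sequence for pile A with g(k) = mex{g(k−s) : s ∈ {2, 3, 5}, s ≤ k}:
k:     0  1  2  3  4  5  6
g(k):  0  0  1  1  2  2  3
So g(6) = 3.
Build the Grundy sequence for pile B with g(k) = mex{g(k−s) : s ∈ {5, 6}, s ≤ k}:
k:     0  1  2  3  4  5  6  7  8
g(k):  0  0  0  0  0  1  1  1  1
So g(8) = 1.
Build the Grundy sequence for pile C with g(k) = mex{g(k−s) : s ∈ {1, 6}, s ≤ k}:
g(0) = mex{} = 0
g(1) = mex{0} = 1
g(2) = mex{1} = 0
g(3) = mex{0} = 1
g(4) = mex{1} = 0
g(5) = mex{0} = 1
g(6) = mex{0,1} = 2
g(7) = mex{1,2} = 0
So g(7) = 0.
By the Sprague-Grundy theorem, the Grundy value of a sum of independent games is the XOR of the component values.
Combined value = 3 XOR 1 XOR 0 = 2.

2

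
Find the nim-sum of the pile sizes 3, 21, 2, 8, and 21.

Nim-sum: 3 ⊕ 21 ⊕ 2 ⊕ 8 ⊕ 21 = 9.

9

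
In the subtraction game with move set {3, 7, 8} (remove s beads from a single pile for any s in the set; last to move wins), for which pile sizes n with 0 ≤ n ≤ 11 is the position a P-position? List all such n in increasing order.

Grundy values for subtraction set {3, 7, 8}:
k:     0  1  2  3  4  5  6  7  8  9 10 11
g(k):  0  0  0  1  1  1  0  2  2  1  3  0
The P-positions (g = 0) in 0..11 are 0, 1, 2, 6, 11.

0, 1, 2, 6, 11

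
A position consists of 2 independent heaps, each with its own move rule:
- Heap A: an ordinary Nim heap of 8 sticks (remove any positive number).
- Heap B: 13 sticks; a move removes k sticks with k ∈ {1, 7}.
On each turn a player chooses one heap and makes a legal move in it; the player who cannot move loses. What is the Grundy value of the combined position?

9

Heap A is a plain Nim heap of size 8, so its Grundy value is 8.
Grundy values for heap B (subtraction set {1, 7}):
k:     0  1  2  3  4  5  6  7  8  9 10 11 12 13
g(k):  0  1  0  1  0  1  0  1  0  1  0  1  0  1
So g(13) = 1.
The value of a disjunctive sum is the nim-sum of the parts.
Combined value = 8 ⊕ 1 = 9.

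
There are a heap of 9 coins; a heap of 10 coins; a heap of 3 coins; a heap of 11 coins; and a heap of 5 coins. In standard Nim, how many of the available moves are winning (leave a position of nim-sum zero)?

3

Nim-sum: 9 XOR 10 XOR 3 XOR 11 XOR 5 = 14.
The overall nim-sum is X = 14. A heap of size p has a winning move iff p XOR X < p (reduce it to p XOR X).
  9: 9 XOR 14 = 7 < 9 — winning move (to 7).
  10: 10 XOR 14 = 4 < 10 — winning move (to 4).
  3: 3 XOR 14 = 13 ≥ 3 — no move.
  11: 11 XOR 14 = 5 < 11 — winning move (to 5).
  5: 5 XOR 14 = 11 ≥ 5 — no move.
That gives 3 winning moves.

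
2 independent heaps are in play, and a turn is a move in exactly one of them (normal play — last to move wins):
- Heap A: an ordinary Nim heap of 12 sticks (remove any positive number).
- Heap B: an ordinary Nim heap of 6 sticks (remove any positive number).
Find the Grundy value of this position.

Heap A is a plain Nim heap of size 12, so its Grundy value is 12.
Heap B is a plain Nim heap of size 6, so its Grundy value is 6.
By the Sprague-Grundy theorem, the Grundy value of a sum of independent games is the XOR of the component values.
Combined value = 12 ⊕ 6 = 10.

10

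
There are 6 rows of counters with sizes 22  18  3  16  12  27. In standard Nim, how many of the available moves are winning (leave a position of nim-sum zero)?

0

In binary:
  10110  (22)
  10010  (18)
  00011  (3)
  10000  (16)
  01100  (12)
  11011  (27)
  -----
  00000  (0)
The nim-sum is already 0, so every move leaves a nonzero nim-sum — there are no winning moves.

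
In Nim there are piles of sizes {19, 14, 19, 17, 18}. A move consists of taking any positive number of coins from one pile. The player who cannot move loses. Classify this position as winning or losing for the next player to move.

Compute the nim-sum pairwise:
19 ⊕ 14 = 29
29 ⊕ 19 = 14
14 ⊕ 17 = 31
31 ⊕ 18 = 13
The nim-sum is 13 ≠ 0, so this is an N-position: the player to move can win.

Winning position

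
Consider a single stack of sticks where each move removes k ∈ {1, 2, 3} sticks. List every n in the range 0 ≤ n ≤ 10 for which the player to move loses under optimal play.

0, 4, 8

Build the Grundy sequence with g(k) = mex{g(k−s) : s ∈ {1, 2, 3}, s ≤ k}:
g(0) = mex{} = 0
g(1) = mex{0} = 1
g(2) = mex{0,1} = 2
g(3) = mex{0,1,2} = 3
g(4) = mex{1,2,3} = 0
g(5) = mex{0,2,3} = 1
g(6) = mex{0,1,3} = 2
g(7) = mex{0,1,2} = 3
g(8) = mex{1,2,3} = 0
g(9) = mex{0,2,3} = 1
g(10) = mex{0,1,3} = 2
The P-positions (g = 0) in 0..10 are 0, 4, 8.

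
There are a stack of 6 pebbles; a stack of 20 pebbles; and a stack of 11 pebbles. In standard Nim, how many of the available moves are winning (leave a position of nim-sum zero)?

Compute the nim-sum pairwise:
6 XOR 20 = 18
18 XOR 11 = 25
The overall nim-sum is X = 25. A stack of size p has a winning move iff p XOR X < p (reduce it to p XOR X).
  6: 6 XOR 25 = 31 ≥ 6 — no move.
  20: 20 XOR 25 = 13 < 20 — winning move (to 13).
  11: 11 XOR 25 = 18 ≥ 11 — no move.
That gives 1 winning move.

1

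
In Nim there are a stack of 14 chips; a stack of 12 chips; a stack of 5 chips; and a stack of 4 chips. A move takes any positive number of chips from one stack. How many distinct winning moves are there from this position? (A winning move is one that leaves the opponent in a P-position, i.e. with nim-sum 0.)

1

Compute the nim-sum pairwise:
14 ^ 12 = 2
2 ^ 5 = 7
7 ^ 4 = 3
The overall nim-sum is X = 3. A stack of size p has a winning move iff p XOR X < p (reduce it to p XOR X).
  14: 14 XOR 3 = 13 < 14 — winning move (to 13).
  12: 12 XOR 3 = 15 ≥ 12 — no move.
  5: 5 XOR 3 = 6 ≥ 5 — no move.
  4: 4 XOR 3 = 7 ≥ 4 — no move.
That gives 1 winning move.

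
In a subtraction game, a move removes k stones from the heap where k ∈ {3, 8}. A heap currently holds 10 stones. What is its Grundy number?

Compute g(0), g(1), … for moves {3, 8}:
k:     0  1  2  3  4  5  6  7  8  9 10
g(k):  0  0  0  1  1  1  0  0  2  1  1
So g(10) = 1.

1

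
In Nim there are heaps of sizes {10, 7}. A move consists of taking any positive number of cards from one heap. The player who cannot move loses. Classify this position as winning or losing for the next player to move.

Write each in binary and XOR column by column:
  1010  (10)
  0111  (7)
  ----
  1101  (13)
The nim-sum is 13 ≠ 0, so this is an N-position: the player to move can win.

Winning position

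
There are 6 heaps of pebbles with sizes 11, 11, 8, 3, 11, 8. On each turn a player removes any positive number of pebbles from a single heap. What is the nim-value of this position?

In binary:
  1011  (11)
  1011  (11)
  1000  (8)
  0011  (3)
  1011  (11)
  1000  (8)
  ----
  1000  (8)

8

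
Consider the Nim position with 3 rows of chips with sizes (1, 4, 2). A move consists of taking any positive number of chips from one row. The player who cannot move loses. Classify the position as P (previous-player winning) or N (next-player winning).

N-position

Compute the nim-sum pairwise:
1 ^ 4 = 5
5 ^ 2 = 7
The nim-sum is 7 ≠ 0, so this is an N-position: the player to move can win.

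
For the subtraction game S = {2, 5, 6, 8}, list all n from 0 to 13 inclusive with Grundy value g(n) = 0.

0, 1, 4, 11

Build the Grundy sequence with g(k) = mex{g(k−s) : s ∈ {2, 5, 6, 8}, s ≤ k}:
g(0) = mex{} = 0
g(1) = mex{} = 0
g(2) = mex{0} = 1
g(3) = mex{0} = 1
g(4) = mex{1} = 0
g(5) = mex{0,1} = 2
g(6) = mex{0} = 1
g(7) = mex{0,1,2} = 3
g(8) = mex{0,1} = 2
g(9) = mex{0,1,3} = 2
g(10) = mex{0,1,2} = 3
g(11) = mex{1,2} = 0
g(12) = mex{0,1,3} = 2
g(13) = mex{0,2,3} = 1
The P-positions (g = 0) in 0..13 are 0, 1, 4, 11.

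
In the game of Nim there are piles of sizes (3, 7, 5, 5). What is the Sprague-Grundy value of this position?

Compute the nim-sum pairwise:
3 XOR 7 = 4
4 XOR 5 = 1
1 XOR 5 = 4

4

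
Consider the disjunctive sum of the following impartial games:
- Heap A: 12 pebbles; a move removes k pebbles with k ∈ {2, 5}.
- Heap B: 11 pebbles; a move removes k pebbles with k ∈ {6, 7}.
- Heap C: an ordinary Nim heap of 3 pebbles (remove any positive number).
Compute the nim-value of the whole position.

0

Build the Grundy sequence for heap A with g(k) = mex{g(k−s) : s ∈ {2, 5}, s ≤ k}:
g(0) = mex{} = 0
g(1) = mex{} = 0
g(2) = mex{0} = 1
g(3) = mex{0} = 1
g(4) = mex{1} = 0
g(5) = mex{0,1} = 2
g(6) = mex{0} = 1
g(7) = mex{1,2} = 0
g(8) = mex{1} = 0
g(9) = mex{0} = 1
g(10) = mex{0,2} = 1
g(11) = mex{1} = 0
g(12) = mex{0,1} = 2
So g(12) = 2.
Grundy values for heap B (subtraction set {6, 7}):
g(0) = mex{} = 0
g(1) = mex{} = 0
g(2) = mex{} = 0
g(3) = mex{} = 0
g(4) = mex{} = 0
g(5) = mex{} = 0
g(6) = mex{0} = 1
g(7) = mex{0} = 1
g(8) = mex{0} = 1
g(9) = mex{0} = 1
g(10) = mex{0} = 1
g(11) = mex{0} = 1
So g(11) = 1.
Heap C is a plain Nim heap of size 3, so its Grundy value is 3.
The value of a disjunctive sum is the nim-sum of the parts.
Combined value = 2 ⊕ 1 ⊕ 3 = 0.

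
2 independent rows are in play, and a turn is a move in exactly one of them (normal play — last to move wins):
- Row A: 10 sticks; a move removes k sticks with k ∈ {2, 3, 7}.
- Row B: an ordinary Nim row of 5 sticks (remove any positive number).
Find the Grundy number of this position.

5

Build the Grundy sequence for row A with g(k) = mex{g(k−s) : s ∈ {2, 3, 7}, s ≤ k}:
g(0) = mex{} = 0
g(1) = mex{} = 0
g(2) = mex{0} = 1
g(3) = mex{0} = 1
g(4) = mex{0,1} = 2
g(5) = mex{1} = 0
g(6) = mex{1,2} = 0
g(7) = mex{0,2} = 1
g(8) = mex{0} = 1
g(9) = mex{0,1} = 2
g(10) = mex{1} = 0
So g(10) = 0.
Row B is a plain Nim row of size 5, so its Grundy value is 5.
By the Sprague-Grundy theorem, the Grundy value of a sum of independent games is the XOR of the component values.
Combined value = 0 XOR 5 = 5.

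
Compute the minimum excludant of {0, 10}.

1

0 is in the set but 1 is not, so the mex is 1.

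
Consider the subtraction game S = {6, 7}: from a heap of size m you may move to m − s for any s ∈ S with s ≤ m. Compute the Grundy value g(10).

1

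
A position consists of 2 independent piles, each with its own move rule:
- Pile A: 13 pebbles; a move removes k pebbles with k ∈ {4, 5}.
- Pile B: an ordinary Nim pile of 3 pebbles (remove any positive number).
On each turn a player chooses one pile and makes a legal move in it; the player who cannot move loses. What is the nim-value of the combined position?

Grundy values for pile A (subtraction set {4, 5}):
g(0) = mex{} = 0
g(1) = mex{} = 0
g(2) = mex{} = 0
g(3) = mex{} = 0
g(4) = mex{0} = 1
g(5) = mex{0} = 1
g(6) = mex{0} = 1
g(7) = mex{0} = 1
g(8) = mex{0,1} = 2
g(9) = mex{1} = 0
g(10) = mex{1} = 0
g(11) = mex{1} = 0
g(12) = mex{1,2} = 0
g(13) = mex{0,2} = 1
So g(13) = 1.
Pile B is a plain Nim pile of size 3, so its Grundy value is 3.
The value of a disjunctive sum is the nim-sum of the parts.
Combined value = 1 ⊕ 3 = 2.

2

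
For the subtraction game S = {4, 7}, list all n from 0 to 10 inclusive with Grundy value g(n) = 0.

0, 1, 2, 3

Build the Grundy sequence with g(k) = mex{g(k−s) : s ∈ {4, 7}, s ≤ k}:
k:     0  1  2  3  4  5  6  7  8  9 10
g(k):  0  0  0  0  1  1  1  1  2  2  2
The P-positions (g = 0) in 0..10 are 0, 1, 2, 3.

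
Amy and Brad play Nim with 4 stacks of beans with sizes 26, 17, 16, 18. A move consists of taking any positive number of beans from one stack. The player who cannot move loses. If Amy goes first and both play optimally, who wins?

Amy wins

Compute the nim-sum pairwise:
26 XOR 17 = 11
11 XOR 16 = 27
27 XOR 18 = 9
The nim-sum is 9 ≠ 0, so this is an N-position: the player to move can win; Amy has a winning move.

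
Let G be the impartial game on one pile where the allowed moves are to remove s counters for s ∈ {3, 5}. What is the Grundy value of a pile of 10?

0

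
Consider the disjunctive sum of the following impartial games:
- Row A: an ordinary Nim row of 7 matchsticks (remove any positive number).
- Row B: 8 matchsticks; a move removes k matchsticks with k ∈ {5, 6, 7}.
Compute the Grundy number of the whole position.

6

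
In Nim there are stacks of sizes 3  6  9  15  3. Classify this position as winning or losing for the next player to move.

Losing position

Write each in binary and XOR column by column:
  0011  (3)
  0110  (6)
  1001  (9)
  1111  (15)
  0011  (3)
  ----
  0000  (0)
The nim-sum is 0, so this is a P-position: the player to move is in a losing position under optimal play.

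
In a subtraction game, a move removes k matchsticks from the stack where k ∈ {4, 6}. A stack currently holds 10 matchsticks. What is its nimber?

0

Compute g(0), g(1), … for moves {4, 6}:
g(0) = mex{} = 0
g(1) = mex{} = 0
g(2) = mex{} = 0
g(3) = mex{} = 0
g(4) = mex{0} = 1
g(5) = mex{0} = 1
g(6) = mex{0} = 1
g(7) = mex{0} = 1
g(8) = mex{0,1} = 2
g(9) = mex{0,1} = 2
g(10) = mex{1} = 0
So g(10) = 0.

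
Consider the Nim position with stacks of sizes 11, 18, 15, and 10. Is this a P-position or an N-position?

Nim-sum: 11 XOR 18 XOR 15 XOR 10 = 28.
The nim-sum is 28 ≠ 0, so this is an N-position: the player to move can win.

N-position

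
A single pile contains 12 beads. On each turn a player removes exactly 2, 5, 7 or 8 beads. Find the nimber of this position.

Compute g(0), g(1), … for moves {2, 5, 7, 8}:
g(0) = mex{} = 0
g(1) = mex{} = 0
g(2) = mex{0} = 1
g(3) = mex{0} = 1
g(4) = mex{1} = 0
g(5) = mex{0,1} = 2
g(6) = mex{0} = 1
g(7) = mex{0,1,2} = 3
g(8) = mex{0,1} = 2
g(9) = mex{0,1,3} = 2
g(10) = mex{1,2} = 0
g(11) = mex{0,1,2} = 3
g(12) = mex{0,2,3} = 1
So g(12) = 1.

1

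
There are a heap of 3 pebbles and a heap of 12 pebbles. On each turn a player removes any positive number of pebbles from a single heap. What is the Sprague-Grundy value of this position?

15

Compute the nim-sum pairwise:
3 XOR 12 = 15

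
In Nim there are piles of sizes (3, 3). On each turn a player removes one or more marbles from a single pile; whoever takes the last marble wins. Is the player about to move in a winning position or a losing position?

Compute the nim-sum pairwise:
3 ⊕ 3 = 0
The nim-sum is 0, so this is a P-position: the player to move is in a losing position under optimal play.

Losing position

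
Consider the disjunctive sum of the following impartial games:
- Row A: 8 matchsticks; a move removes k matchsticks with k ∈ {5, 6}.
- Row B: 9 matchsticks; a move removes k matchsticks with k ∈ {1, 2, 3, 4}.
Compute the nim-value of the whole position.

Build the Grundy sequence for row A with g(k) = mex{g(k−s) : s ∈ {5, 6}, s ≤ k}:
k:     0  1  2  3  4  5  6  7  8
g(k):  0  0  0  0  0  1  1  1  1
So g(8) = 1.
For row B, compute g(0), g(1), … with moves {1, 2, 3, 4}:
k:     0  1  2  3  4  5  6  7  8  9
g(k):  0  1  2  3  4  0  1  2  3  4
So g(9) = 4.
By the Sprague-Grundy theorem, the Grundy value of a sum of independent games is the XOR of the component values.
Combined value = 1 XOR 4 = 5.

5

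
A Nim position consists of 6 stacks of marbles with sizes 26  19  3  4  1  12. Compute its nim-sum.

3

Nim-sum: 26 XOR 19 XOR 3 XOR 4 XOR 1 XOR 12 = 3.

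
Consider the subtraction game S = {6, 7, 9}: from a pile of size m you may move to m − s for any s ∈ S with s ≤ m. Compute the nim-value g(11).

Grundy values for subtraction set {6, 7, 9}:
g(0) = mex{} = 0
g(1) = mex{} = 0
g(2) = mex{} = 0
g(3) = mex{} = 0
g(4) = mex{} = 0
g(5) = mex{} = 0
g(6) = mex{0} = 1
g(7) = mex{0} = 1
g(8) = mex{0} = 1
g(9) = mex{0} = 1
g(10) = mex{0} = 1
g(11) = mex{0} = 1
So g(11) = 1.

1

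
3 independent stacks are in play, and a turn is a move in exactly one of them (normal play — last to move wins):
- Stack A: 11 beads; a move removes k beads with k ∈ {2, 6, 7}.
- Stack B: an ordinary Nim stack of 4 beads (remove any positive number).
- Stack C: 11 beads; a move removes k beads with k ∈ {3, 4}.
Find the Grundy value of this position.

4

Build the Grundy sequence for stack A with g(k) = mex{g(k−s) : s ∈ {2, 6, 7}, s ≤ k}:
k:     0  1  2  3  4  5  6  7  8  9 10 11
g(k):  0  0  1  1  0  0  1  1  2  0  3  1
So g(11) = 1.
Stack B is a plain Nim stack of size 4, so its Grundy value is 4.
Grundy values for stack C (subtraction set {3, 4}):
k:     0  1  2  3  4  5  6  7  8  9 10 11
g(k):  0  0  0  1  1  1  2  0  0  0  1  1
So g(11) = 1.
The value of a disjunctive sum is the nim-sum of the parts.
Combined value = 1 ⊕ 4 ⊕ 1 = 4.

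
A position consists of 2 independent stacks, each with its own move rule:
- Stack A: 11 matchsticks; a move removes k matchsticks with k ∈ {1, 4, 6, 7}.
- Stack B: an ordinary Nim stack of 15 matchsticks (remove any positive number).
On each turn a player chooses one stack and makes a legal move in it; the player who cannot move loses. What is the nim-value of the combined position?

14

For stack A, compute g(0), g(1), … with moves {1, 4, 6, 7}:
g(0) = mex{} = 0
g(1) = mex{0} = 1
g(2) = mex{1} = 0
g(3) = mex{0} = 1
g(4) = mex{0,1} = 2
g(5) = mex{1,2} = 0
g(6) = mex{0} = 1
g(7) = mex{0,1} = 2
g(8) = mex{0,1,2} = 3
g(9) = mex{0,1,3} = 2
g(10) = mex{1,2} = 0
g(11) = mex{0,2} = 1
So g(11) = 1.
Stack B is a plain Nim stack of size 15, so its Grundy value is 15.
The value of a disjunctive sum is the nim-sum of the parts.
Combined value = 1 ⊕ 15 = 14.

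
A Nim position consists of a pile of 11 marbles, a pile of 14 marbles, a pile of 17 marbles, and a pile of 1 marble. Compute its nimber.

21

Nim-sum: 11 XOR 14 XOR 17 XOR 1 = 21.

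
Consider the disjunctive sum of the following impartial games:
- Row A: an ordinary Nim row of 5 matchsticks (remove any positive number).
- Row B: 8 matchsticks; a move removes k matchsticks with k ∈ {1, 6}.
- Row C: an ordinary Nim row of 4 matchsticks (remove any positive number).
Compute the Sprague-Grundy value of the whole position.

0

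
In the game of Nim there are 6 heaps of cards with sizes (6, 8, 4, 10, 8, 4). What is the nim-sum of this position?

Compute the nim-sum pairwise:
6 ^ 8 = 14
14 ^ 4 = 10
10 ^ 10 = 0
0 ^ 8 = 8
8 ^ 4 = 12

12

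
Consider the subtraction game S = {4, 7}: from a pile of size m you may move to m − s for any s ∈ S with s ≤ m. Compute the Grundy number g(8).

Grundy values for subtraction set {4, 7}:
g(0) = mex{} = 0
g(1) = mex{} = 0
g(2) = mex{} = 0
g(3) = mex{} = 0
g(4) = mex{0} = 1
g(5) = mex{0} = 1
g(6) = mex{0} = 1
g(7) = mex{0} = 1
g(8) = mex{0,1} = 2
So g(8) = 2.

2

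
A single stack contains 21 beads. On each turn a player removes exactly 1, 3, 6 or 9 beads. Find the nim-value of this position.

Compute g(0), g(1), … for moves {1, 3, 6, 9}:
k:     0  1  2  3  4  5  6  7  8  9 10 11 12 13 14 15 16 17 18 19 20 21
g(k):  0  1  0  1  0  1  2  3  2  3  2  3  0  1  0  1  0  1  2  3  2  3
So g(21) = 3.

3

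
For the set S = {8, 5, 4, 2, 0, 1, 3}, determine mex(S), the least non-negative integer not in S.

6

The values 0, 1, 2, 3, 4, 5 are all present; 6 is the first non-negative integer missing from the set.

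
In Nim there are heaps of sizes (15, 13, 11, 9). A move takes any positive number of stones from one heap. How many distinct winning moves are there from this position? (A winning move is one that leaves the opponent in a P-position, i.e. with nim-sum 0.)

0

In binary:
  1111  (15)
  1101  (13)
  1011  (11)
  1001  (9)
  ----
  0000  (0)
The nim-sum is already 0, so every move leaves a nonzero nim-sum — there are no winning moves.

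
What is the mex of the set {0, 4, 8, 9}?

1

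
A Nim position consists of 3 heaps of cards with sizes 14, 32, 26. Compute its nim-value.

Nim-sum: 14 ^ 32 ^ 26 = 52.

52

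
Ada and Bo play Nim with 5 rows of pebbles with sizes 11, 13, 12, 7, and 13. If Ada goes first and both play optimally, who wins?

Bo wins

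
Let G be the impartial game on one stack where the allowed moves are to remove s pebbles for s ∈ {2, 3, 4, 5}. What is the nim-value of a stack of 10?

Compute g(0), g(1), … for moves {2, 3, 4, 5}:
g(0) = mex{} = 0
g(1) = mex{} = 0
g(2) = mex{0} = 1
g(3) = mex{0} = 1
g(4) = mex{0,1} = 2
g(5) = mex{0,1} = 2
g(6) = mex{0,1,2} = 3
g(7) = mex{1,2} = 0
g(8) = mex{1,2,3} = 0
g(9) = mex{0,2,3} = 1
g(10) = mex{0,2,3} = 1
So g(10) = 1.

1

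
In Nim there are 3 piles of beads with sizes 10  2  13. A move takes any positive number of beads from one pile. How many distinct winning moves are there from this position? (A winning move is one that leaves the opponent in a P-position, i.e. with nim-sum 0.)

Write each in binary and XOR column by column:
  1010  (10)
  0010  (2)
  1101  (13)
  ----
  0101  (5)
The overall nim-sum is X = 5. A pile of size p has a winning move iff p XOR X < p (reduce it to p XOR X).
  10: 10 XOR 5 = 15 ≥ 10 — no move.
  2: 2 XOR 5 = 7 ≥ 2 — no move.
  13: 13 XOR 5 = 8 < 13 — winning move (to 8).
That gives 1 winning move.

1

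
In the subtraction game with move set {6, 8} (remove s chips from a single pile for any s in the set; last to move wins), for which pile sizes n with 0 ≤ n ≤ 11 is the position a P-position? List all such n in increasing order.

0, 1, 2, 3, 4, 5

Compute g(0), g(1), … for moves {6, 8}:
k:     0  1  2  3  4  5  6  7  8  9 10 11
g(k):  0  0  0  0  0  0  1  1  1  1  1  1
The P-positions (g = 0) in 0..11 are 0, 1, 2, 3, 4, 5.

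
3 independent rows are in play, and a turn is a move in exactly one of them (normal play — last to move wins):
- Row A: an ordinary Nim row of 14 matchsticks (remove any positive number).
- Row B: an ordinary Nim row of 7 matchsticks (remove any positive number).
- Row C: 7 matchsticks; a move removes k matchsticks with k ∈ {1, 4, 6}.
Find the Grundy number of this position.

9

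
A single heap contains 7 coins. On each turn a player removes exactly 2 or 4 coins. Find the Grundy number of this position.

Build the Grundy sequence with g(k) = mex{g(k−s) : s ∈ {2, 4}, s ≤ k}:
g(0) = mex{} = 0
g(1) = mex{} = 0
g(2) = mex{0} = 1
g(3) = mex{0} = 1
g(4) = mex{0,1} = 2
g(5) = mex{0,1} = 2
g(6) = mex{1,2} = 0
g(7) = mex{1,2} = 0
So g(7) = 0.

0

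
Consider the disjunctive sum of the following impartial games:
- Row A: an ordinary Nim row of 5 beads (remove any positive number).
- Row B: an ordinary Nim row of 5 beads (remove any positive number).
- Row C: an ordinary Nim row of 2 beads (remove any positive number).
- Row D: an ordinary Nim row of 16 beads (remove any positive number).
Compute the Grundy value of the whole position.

Row A is a plain Nim row of size 5, so its Grundy value is 5.
Row B is a plain Nim row of size 5, so its Grundy value is 5.
Row C is a plain Nim row of size 2, so its Grundy value is 2.
Row D is a plain Nim row of size 16, so its Grundy value is 16.
By the Sprague-Grundy theorem, the Grundy value of a sum of independent games is the XOR of the component values.
Combined value = 5 ⊕ 5 ⊕ 2 ⊕ 16 = 18.

18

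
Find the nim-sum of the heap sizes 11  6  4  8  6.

Compute the nim-sum pairwise:
11 ⊕ 6 = 13
13 ⊕ 4 = 9
9 ⊕ 8 = 1
1 ⊕ 6 = 7

7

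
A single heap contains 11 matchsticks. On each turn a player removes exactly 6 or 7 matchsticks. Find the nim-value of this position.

Compute g(0), g(1), … for moves {6, 7}:
g(0) = mex{} = 0
g(1) = mex{} = 0
g(2) = mex{} = 0
g(3) = mex{} = 0
g(4) = mex{} = 0
g(5) = mex{} = 0
g(6) = mex{0} = 1
g(7) = mex{0} = 1
g(8) = mex{0} = 1
g(9) = mex{0} = 1
g(10) = mex{0} = 1
g(11) = mex{0} = 1
So g(11) = 1.

1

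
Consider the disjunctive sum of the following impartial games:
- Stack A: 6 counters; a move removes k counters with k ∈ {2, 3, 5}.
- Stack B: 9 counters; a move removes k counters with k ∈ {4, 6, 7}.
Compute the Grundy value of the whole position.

1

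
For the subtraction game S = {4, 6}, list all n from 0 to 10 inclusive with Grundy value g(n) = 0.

0, 1, 2, 3, 10

Grundy values for subtraction set {4, 6}:
k:     0  1  2  3  4  5  6  7  8  9 10
g(k):  0  0  0  0  1  1  1  1  2  2  0
The P-positions (g = 0) in 0..10 are 0, 1, 2, 3, 10.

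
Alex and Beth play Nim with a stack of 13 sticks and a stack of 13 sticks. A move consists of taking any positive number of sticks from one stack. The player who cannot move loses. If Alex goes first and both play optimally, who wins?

Nim-sum: 13 XOR 13 = 0.
The nim-sum is 0, so this is a P-position: the player to move is in a losing position under optimal play; Alex is about to move from it and so loses — Beth wins.

Beth wins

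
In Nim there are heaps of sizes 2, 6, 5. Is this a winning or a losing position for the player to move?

Winning position

In binary:
  010  (2)
  110  (6)
  101  (5)
  ---
  001  (1)
The nim-sum is 1 ≠ 0, so this is an N-position: the player to move can win.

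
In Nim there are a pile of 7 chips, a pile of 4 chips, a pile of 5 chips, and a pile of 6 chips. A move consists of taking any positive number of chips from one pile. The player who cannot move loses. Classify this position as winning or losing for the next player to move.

Nim-sum: 7 XOR 4 XOR 5 XOR 6 = 0.
The nim-sum is 0, so this is a P-position: the player to move is in a losing position under optimal play.

Losing position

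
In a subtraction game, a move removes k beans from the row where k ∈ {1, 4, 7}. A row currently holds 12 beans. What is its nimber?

2

Compute g(0), g(1), … for moves {1, 4, 7}:
k:     0  1  2  3  4  5  6  7  8  9 10 11 12
g(k):  0  1  0  1  2  0  1  2  0  1  0  1  2
So g(12) = 2.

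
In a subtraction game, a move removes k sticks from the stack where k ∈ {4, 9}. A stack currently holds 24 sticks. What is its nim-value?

2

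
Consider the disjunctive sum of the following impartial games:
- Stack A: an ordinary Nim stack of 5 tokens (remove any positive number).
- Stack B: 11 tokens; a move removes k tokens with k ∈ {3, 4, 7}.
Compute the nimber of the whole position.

Stack A is a plain Nim stack of size 5, so its Grundy value is 5.
Grundy values for stack B (subtraction set {3, 4, 7}):
g(0) = mex{} = 0
g(1) = mex{} = 0
g(2) = mex{} = 0
g(3) = mex{0} = 1
g(4) = mex{0} = 1
g(5) = mex{0} = 1
g(6) = mex{0,1} = 2
g(7) = mex{0,1} = 2
g(8) = mex{0,1} = 2
g(9) = mex{0,1,2} = 3
g(10) = mex{1,2} = 0
g(11) = mex{1,2} = 0
So g(11) = 0.
By the Sprague-Grundy theorem, the Grundy value of a sum of independent games is the XOR of the component values.
Combined value = 5 ⊕ 0 = 5.

5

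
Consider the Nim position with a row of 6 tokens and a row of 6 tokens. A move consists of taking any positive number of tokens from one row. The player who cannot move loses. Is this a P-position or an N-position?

Nim-sum: 6 ^ 6 = 0.
The nim-sum is 0, so this is a P-position: the player to move is in a losing position under optimal play.

P-position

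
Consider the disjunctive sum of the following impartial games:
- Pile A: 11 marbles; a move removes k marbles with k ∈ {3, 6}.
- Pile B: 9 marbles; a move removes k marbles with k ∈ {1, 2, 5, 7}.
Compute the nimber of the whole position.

For pile A, compute g(0), g(1), … with moves {3, 6}:
k:     0  1  2  3  4  5  6  7  8  9 10 11
g(k):  0  0  0  1  1  1  2  2  2  0  0  0
So g(11) = 0.
Grundy values for pile B (subtraction set {1, 2, 5, 7}):
k:     0  1  2  3  4  5  6  7  8  9
g(k):  0  1  2  0  1  2  0  1  2  0
So g(9) = 0.
By the Sprague-Grundy theorem, the Grundy value of a sum of independent games is the XOR of the component values.
Combined value = 0 XOR 0 = 0.

0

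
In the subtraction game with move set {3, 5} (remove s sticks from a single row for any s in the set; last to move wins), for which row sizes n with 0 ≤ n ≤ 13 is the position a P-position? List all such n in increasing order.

0, 1, 2, 8, 9, 10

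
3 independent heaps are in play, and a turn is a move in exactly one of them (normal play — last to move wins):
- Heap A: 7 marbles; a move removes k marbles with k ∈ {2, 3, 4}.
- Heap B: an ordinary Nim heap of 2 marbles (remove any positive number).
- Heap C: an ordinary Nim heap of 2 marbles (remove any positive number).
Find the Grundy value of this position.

0

Grundy values for heap A (subtraction set {2, 3, 4}):
g(0) = mex{} = 0
g(1) = mex{} = 0
g(2) = mex{0} = 1
g(3) = mex{0} = 1
g(4) = mex{0,1} = 2
g(5) = mex{0,1} = 2
g(6) = mex{1,2} = 0
g(7) = mex{1,2} = 0
So g(7) = 0.
Heap B is a plain Nim heap of size 2, so its Grundy value is 2.
Heap C is a plain Nim heap of size 2, so its Grundy value is 2.
By the Sprague-Grundy theorem, the Grundy value of a sum of independent games is the XOR of the component values.
Combined value = 0 XOR 2 XOR 2 = 0.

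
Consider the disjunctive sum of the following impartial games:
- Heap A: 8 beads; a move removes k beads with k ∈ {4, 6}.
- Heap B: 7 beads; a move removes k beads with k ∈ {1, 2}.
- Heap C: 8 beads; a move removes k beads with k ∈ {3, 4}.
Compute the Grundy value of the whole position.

3

For heap A, compute g(0), g(1), … with moves {4, 6}:
k:     0  1  2  3  4  5  6  7  8
g(k):  0  0  0  0  1  1  1  1  2
So g(8) = 2.
Build the Grundy sequence for heap B with g(k) = mex{g(k−s) : s ∈ {1, 2}, s ≤ k}:
g(0) = mex{} = 0
g(1) = mex{0} = 1
g(2) = mex{0,1} = 2
g(3) = mex{1,2} = 0
g(4) = mex{0,2} = 1
g(5) = mex{0,1} = 2
g(6) = mex{1,2} = 0
g(7) = mex{0,2} = 1
So g(7) = 1.
Grundy values for heap C (subtraction set {3, 4}):
k:     0  1  2  3  4  5  6  7  8
g(k):  0  0  0  1  1  1  2  0  0
So g(8) = 0.
By the Sprague-Grundy theorem, the Grundy value of a sum of independent games is the XOR of the component values.
Combined value = 2 XOR 1 XOR 0 = 3.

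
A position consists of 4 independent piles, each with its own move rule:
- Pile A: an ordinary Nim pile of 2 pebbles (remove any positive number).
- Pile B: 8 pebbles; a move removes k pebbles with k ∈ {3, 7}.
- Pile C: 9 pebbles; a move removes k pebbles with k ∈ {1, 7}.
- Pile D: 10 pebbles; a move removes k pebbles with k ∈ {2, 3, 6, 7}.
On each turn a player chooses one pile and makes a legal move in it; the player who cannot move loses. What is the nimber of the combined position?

Pile A is a plain Nim pile of size 2, so its Grundy value is 2.
For pile B, compute g(0), g(1), … with moves {3, 7}:
g(0) = mex{} = 0
g(1) = mex{} = 0
g(2) = mex{} = 0
g(3) = mex{0} = 1
g(4) = mex{0} = 1
g(5) = mex{0} = 1
g(6) = mex{1} = 0
g(7) = mex{0,1} = 2
g(8) = mex{0,1} = 2
So g(8) = 2.
Build the Grundy sequence for pile C with g(k) = mex{g(k−s) : s ∈ {1, 7}, s ≤ k}:
k:     0  1  2  3  4  5  6  7  8  9
g(k):  0  1  0  1  0  1  0  1  0  1
So g(9) = 1.
Grundy values for pile D (subtraction set {2, 3, 6, 7}):
k:     0  1  2  3  4  5  6  7  8  9 10
g(k):  0  0  1  1  2  0  3  1  2  0  0
So g(10) = 0.
The value of a disjunctive sum is the nim-sum of the parts.
Combined value = 2 ⊕ 2 ⊕ 1 ⊕ 0 = 1.

1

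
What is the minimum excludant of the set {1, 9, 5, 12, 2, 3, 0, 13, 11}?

4

The values 0, 1, 2, 3 are all present; 4 is the first non-negative integer missing from the set.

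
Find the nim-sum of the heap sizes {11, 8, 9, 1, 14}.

Compute the nim-sum pairwise:
11 ⊕ 8 = 3
3 ⊕ 9 = 10
10 ⊕ 1 = 11
11 ⊕ 14 = 5

5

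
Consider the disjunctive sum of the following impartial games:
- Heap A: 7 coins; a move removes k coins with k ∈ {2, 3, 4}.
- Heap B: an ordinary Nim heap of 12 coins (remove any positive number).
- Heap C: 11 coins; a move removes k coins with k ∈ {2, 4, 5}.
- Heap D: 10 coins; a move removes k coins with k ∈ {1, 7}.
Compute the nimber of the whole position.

14

Grundy values for heap A (subtraction set {2, 3, 4}):
g(0) = mex{} = 0
g(1) = mex{} = 0
g(2) = mex{0} = 1
g(3) = mex{0} = 1
g(4) = mex{0,1} = 2
g(5) = mex{0,1} = 2
g(6) = mex{1,2} = 0
g(7) = mex{1,2} = 0
So g(7) = 0.
Heap B is a plain Nim heap of size 12, so its Grundy value is 12.
Build the Grundy sequence for heap C with g(k) = mex{g(k−s) : s ∈ {2, 4, 5}, s ≤ k}:
g(0) = mex{} = 0
g(1) = mex{} = 0
g(2) = mex{0} = 1
g(3) = mex{0} = 1
g(4) = mex{0,1} = 2
g(5) = mex{0,1} = 2
g(6) = mex{0,1,2} = 3
g(7) = mex{1,2} = 0
g(8) = mex{1,2,3} = 0
g(9) = mex{0,2} = 1
g(10) = mex{0,2,3} = 1
g(11) = mex{0,1,3} = 2
So g(11) = 2.
Build the Grundy sequence for heap D with g(k) = mex{g(k−s) : s ∈ {1, 7}, s ≤ k}:
g(0) = mex{} = 0
g(1) = mex{0} = 1
g(2) = mex{1} = 0
g(3) = mex{0} = 1
g(4) = mex{1} = 0
g(5) = mex{0} = 1
g(6) = mex{1} = 0
g(7) = mex{0} = 1
g(8) = mex{1} = 0
g(9) = mex{0} = 1
g(10) = mex{1} = 0
So g(10) = 0.
The value of a disjunctive sum is the nim-sum of the parts.
Combined value = 0 XOR 12 XOR 2 XOR 0 = 14.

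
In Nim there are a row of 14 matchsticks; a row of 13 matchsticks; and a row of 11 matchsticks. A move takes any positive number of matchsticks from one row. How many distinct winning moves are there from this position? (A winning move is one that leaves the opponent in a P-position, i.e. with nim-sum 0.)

Compute the nim-sum pairwise:
14 ^ 13 = 3
3 ^ 11 = 8
The overall nim-sum is X = 8. A row of size p has a winning move iff p XOR X < p (reduce it to p XOR X).
  14: 14 XOR 8 = 6 < 14 — winning move (to 6).
  13: 13 XOR 8 = 5 < 13 — winning move (to 5).
  11: 11 XOR 8 = 3 < 11 — winning move (to 3).
That gives 3 winning moves.

3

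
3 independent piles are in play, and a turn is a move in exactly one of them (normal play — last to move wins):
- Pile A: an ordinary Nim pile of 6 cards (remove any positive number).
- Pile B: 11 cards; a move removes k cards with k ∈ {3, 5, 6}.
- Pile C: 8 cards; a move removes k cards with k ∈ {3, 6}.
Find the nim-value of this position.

4

Pile A is a plain Nim pile of size 6, so its Grundy value is 6.
For pile B, compute g(0), g(1), … with moves {3, 5, 6}:
k:     0  1  2  3  4  5  6  7  8  9 10 11
g(k):  0  0  0  1  1  1  2  2  2  0  0  0
So g(11) = 0.
Grundy values for pile C (subtraction set {3, 6}):
k:     0  1  2  3  4  5  6  7  8
g(k):  0  0  0  1  1  1  2  2  2
So g(8) = 2.
By the Sprague-Grundy theorem, the Grundy value of a sum of independent games is the XOR of the component values.
Combined value = 6 XOR 0 XOR 2 = 4.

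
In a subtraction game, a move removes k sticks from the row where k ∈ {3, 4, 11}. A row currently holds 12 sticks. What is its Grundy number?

Build the Grundy sequence with g(k) = mex{g(k−s) : s ∈ {3, 4, 11}, s ≤ k}:
g(0) = mex{} = 0
g(1) = mex{} = 0
g(2) = mex{} = 0
g(3) = mex{0} = 1
g(4) = mex{0} = 1
g(5) = mex{0} = 1
g(6) = mex{0,1} = 2
g(7) = mex{1} = 0
g(8) = mex{1} = 0
g(9) = mex{1,2} = 0
g(10) = mex{0,2} = 1
g(11) = mex{0} = 1
g(12) = mex{0} = 1
So g(12) = 1.

1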